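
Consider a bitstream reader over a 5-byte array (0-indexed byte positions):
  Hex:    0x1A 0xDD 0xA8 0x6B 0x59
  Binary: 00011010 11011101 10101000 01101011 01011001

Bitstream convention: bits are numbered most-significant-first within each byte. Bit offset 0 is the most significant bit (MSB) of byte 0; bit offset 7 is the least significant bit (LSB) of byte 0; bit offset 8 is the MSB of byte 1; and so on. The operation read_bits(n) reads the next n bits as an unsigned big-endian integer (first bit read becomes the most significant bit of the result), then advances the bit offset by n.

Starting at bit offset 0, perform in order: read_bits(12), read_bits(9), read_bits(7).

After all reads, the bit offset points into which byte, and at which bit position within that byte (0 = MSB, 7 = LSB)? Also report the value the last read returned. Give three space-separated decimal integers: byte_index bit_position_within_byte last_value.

Answer: 3 4 6

Derivation:
Read 1: bits[0:12] width=12 -> value=429 (bin 000110101101); offset now 12 = byte 1 bit 4; 28 bits remain
Read 2: bits[12:21] width=9 -> value=437 (bin 110110101); offset now 21 = byte 2 bit 5; 19 bits remain
Read 3: bits[21:28] width=7 -> value=6 (bin 0000110); offset now 28 = byte 3 bit 4; 12 bits remain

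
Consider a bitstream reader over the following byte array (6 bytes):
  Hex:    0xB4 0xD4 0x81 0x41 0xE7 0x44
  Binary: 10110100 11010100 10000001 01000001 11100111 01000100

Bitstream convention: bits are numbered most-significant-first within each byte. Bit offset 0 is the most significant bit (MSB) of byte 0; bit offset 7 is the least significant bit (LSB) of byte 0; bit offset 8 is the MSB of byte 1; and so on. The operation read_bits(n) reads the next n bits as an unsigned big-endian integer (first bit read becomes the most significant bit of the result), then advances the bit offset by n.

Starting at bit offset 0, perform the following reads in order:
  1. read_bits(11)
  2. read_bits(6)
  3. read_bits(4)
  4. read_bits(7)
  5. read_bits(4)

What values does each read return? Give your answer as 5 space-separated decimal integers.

Read 1: bits[0:11] width=11 -> value=1446 (bin 10110100110); offset now 11 = byte 1 bit 3; 37 bits remain
Read 2: bits[11:17] width=6 -> value=41 (bin 101001); offset now 17 = byte 2 bit 1; 31 bits remain
Read 3: bits[17:21] width=4 -> value=0 (bin 0000); offset now 21 = byte 2 bit 5; 27 bits remain
Read 4: bits[21:28] width=7 -> value=20 (bin 0010100); offset now 28 = byte 3 bit 4; 20 bits remain
Read 5: bits[28:32] width=4 -> value=1 (bin 0001); offset now 32 = byte 4 bit 0; 16 bits remain

Answer: 1446 41 0 20 1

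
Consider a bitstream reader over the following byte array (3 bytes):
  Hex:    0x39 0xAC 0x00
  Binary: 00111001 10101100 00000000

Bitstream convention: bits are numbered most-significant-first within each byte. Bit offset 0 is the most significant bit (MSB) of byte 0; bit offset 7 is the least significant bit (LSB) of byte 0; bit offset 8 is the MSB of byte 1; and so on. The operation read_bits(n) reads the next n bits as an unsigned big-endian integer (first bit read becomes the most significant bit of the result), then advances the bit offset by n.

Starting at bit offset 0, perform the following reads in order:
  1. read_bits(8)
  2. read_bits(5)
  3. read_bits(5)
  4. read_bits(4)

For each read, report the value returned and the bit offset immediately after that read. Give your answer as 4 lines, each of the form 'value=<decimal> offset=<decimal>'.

Answer: value=57 offset=8
value=21 offset=13
value=16 offset=18
value=0 offset=22

Derivation:
Read 1: bits[0:8] width=8 -> value=57 (bin 00111001); offset now 8 = byte 1 bit 0; 16 bits remain
Read 2: bits[8:13] width=5 -> value=21 (bin 10101); offset now 13 = byte 1 bit 5; 11 bits remain
Read 3: bits[13:18] width=5 -> value=16 (bin 10000); offset now 18 = byte 2 bit 2; 6 bits remain
Read 4: bits[18:22] width=4 -> value=0 (bin 0000); offset now 22 = byte 2 bit 6; 2 bits remain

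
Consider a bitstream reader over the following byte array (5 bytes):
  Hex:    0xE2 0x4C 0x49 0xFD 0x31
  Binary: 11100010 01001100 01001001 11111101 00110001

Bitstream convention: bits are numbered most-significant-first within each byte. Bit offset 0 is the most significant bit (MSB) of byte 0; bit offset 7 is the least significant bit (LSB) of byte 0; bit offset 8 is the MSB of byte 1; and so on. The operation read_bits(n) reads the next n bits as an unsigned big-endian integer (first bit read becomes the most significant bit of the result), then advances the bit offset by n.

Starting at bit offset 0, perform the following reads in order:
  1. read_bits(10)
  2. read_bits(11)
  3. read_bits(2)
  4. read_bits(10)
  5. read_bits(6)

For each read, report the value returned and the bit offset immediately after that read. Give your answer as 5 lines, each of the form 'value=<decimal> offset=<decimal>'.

Read 1: bits[0:10] width=10 -> value=905 (bin 1110001001); offset now 10 = byte 1 bit 2; 30 bits remain
Read 2: bits[10:21] width=11 -> value=393 (bin 00110001001); offset now 21 = byte 2 bit 5; 19 bits remain
Read 3: bits[21:23] width=2 -> value=0 (bin 00); offset now 23 = byte 2 bit 7; 17 bits remain
Read 4: bits[23:33] width=10 -> value=1018 (bin 1111111010); offset now 33 = byte 4 bit 1; 7 bits remain
Read 5: bits[33:39] width=6 -> value=24 (bin 011000); offset now 39 = byte 4 bit 7; 1 bits remain

Answer: value=905 offset=10
value=393 offset=21
value=0 offset=23
value=1018 offset=33
value=24 offset=39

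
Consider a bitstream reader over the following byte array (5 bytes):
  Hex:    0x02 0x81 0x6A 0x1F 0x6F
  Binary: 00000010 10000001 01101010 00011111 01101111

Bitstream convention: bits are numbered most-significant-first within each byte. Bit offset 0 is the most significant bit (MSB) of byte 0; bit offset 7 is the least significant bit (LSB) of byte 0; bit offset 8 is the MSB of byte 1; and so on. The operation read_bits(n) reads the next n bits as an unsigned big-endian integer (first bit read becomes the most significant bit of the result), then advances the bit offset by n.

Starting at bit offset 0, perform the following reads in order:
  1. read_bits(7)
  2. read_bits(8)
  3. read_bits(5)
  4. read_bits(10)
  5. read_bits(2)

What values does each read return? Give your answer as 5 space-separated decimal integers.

Read 1: bits[0:7] width=7 -> value=1 (bin 0000001); offset now 7 = byte 0 bit 7; 33 bits remain
Read 2: bits[7:15] width=8 -> value=64 (bin 01000000); offset now 15 = byte 1 bit 7; 25 bits remain
Read 3: bits[15:20] width=5 -> value=22 (bin 10110); offset now 20 = byte 2 bit 4; 20 bits remain
Read 4: bits[20:30] width=10 -> value=647 (bin 1010000111); offset now 30 = byte 3 bit 6; 10 bits remain
Read 5: bits[30:32] width=2 -> value=3 (bin 11); offset now 32 = byte 4 bit 0; 8 bits remain

Answer: 1 64 22 647 3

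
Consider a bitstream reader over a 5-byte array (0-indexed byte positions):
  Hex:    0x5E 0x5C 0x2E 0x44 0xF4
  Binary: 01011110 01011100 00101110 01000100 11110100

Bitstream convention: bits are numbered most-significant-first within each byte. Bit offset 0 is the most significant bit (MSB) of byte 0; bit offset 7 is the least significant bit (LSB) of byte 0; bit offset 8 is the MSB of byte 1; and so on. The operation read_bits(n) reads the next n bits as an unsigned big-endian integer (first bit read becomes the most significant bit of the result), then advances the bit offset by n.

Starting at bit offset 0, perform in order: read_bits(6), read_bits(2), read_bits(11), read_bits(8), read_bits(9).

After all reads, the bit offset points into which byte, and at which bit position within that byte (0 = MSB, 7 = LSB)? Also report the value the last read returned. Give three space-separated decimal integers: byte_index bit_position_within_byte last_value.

Read 1: bits[0:6] width=6 -> value=23 (bin 010111); offset now 6 = byte 0 bit 6; 34 bits remain
Read 2: bits[6:8] width=2 -> value=2 (bin 10); offset now 8 = byte 1 bit 0; 32 bits remain
Read 3: bits[8:19] width=11 -> value=737 (bin 01011100001); offset now 19 = byte 2 bit 3; 21 bits remain
Read 4: bits[19:27] width=8 -> value=114 (bin 01110010); offset now 27 = byte 3 bit 3; 13 bits remain
Read 5: bits[27:36] width=9 -> value=79 (bin 001001111); offset now 36 = byte 4 bit 4; 4 bits remain

Answer: 4 4 79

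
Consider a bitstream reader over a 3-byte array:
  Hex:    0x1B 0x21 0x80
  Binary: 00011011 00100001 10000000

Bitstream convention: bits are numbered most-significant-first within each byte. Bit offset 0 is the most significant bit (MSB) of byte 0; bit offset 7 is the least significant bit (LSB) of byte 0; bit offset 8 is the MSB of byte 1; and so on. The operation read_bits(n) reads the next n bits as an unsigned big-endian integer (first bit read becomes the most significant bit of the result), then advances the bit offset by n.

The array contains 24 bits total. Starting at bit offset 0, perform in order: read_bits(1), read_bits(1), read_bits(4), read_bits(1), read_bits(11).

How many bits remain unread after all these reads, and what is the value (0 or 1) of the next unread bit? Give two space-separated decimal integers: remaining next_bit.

Answer: 6 0

Derivation:
Read 1: bits[0:1] width=1 -> value=0 (bin 0); offset now 1 = byte 0 bit 1; 23 bits remain
Read 2: bits[1:2] width=1 -> value=0 (bin 0); offset now 2 = byte 0 bit 2; 22 bits remain
Read 3: bits[2:6] width=4 -> value=6 (bin 0110); offset now 6 = byte 0 bit 6; 18 bits remain
Read 4: bits[6:7] width=1 -> value=1 (bin 1); offset now 7 = byte 0 bit 7; 17 bits remain
Read 5: bits[7:18] width=11 -> value=1158 (bin 10010000110); offset now 18 = byte 2 bit 2; 6 bits remain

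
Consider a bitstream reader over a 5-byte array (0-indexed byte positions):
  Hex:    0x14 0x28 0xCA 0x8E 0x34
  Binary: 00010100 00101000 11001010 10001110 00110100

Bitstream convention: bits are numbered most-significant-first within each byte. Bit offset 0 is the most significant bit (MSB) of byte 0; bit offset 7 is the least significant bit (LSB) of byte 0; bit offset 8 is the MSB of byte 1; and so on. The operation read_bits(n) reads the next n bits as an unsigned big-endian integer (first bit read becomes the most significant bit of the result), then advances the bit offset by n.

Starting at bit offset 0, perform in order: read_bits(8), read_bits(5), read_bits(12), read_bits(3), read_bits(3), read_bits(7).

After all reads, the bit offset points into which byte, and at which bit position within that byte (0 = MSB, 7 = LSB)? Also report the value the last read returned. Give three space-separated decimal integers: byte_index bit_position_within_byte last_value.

Answer: 4 6 13

Derivation:
Read 1: bits[0:8] width=8 -> value=20 (bin 00010100); offset now 8 = byte 1 bit 0; 32 bits remain
Read 2: bits[8:13] width=5 -> value=5 (bin 00101); offset now 13 = byte 1 bit 5; 27 bits remain
Read 3: bits[13:25] width=12 -> value=405 (bin 000110010101); offset now 25 = byte 3 bit 1; 15 bits remain
Read 4: bits[25:28] width=3 -> value=0 (bin 000); offset now 28 = byte 3 bit 4; 12 bits remain
Read 5: bits[28:31] width=3 -> value=7 (bin 111); offset now 31 = byte 3 bit 7; 9 bits remain
Read 6: bits[31:38] width=7 -> value=13 (bin 0001101); offset now 38 = byte 4 bit 6; 2 bits remain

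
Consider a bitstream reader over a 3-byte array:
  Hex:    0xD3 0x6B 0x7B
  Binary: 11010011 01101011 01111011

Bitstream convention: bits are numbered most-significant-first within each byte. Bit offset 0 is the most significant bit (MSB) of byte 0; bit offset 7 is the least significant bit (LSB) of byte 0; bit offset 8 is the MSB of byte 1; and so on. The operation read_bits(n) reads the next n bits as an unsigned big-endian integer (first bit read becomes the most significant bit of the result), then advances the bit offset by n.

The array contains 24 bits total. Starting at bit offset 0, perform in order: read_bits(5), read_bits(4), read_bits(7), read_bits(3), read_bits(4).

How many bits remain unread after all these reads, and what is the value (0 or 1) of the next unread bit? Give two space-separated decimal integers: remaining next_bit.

Answer: 1 1

Derivation:
Read 1: bits[0:5] width=5 -> value=26 (bin 11010); offset now 5 = byte 0 bit 5; 19 bits remain
Read 2: bits[5:9] width=4 -> value=6 (bin 0110); offset now 9 = byte 1 bit 1; 15 bits remain
Read 3: bits[9:16] width=7 -> value=107 (bin 1101011); offset now 16 = byte 2 bit 0; 8 bits remain
Read 4: bits[16:19] width=3 -> value=3 (bin 011); offset now 19 = byte 2 bit 3; 5 bits remain
Read 5: bits[19:23] width=4 -> value=13 (bin 1101); offset now 23 = byte 2 bit 7; 1 bits remain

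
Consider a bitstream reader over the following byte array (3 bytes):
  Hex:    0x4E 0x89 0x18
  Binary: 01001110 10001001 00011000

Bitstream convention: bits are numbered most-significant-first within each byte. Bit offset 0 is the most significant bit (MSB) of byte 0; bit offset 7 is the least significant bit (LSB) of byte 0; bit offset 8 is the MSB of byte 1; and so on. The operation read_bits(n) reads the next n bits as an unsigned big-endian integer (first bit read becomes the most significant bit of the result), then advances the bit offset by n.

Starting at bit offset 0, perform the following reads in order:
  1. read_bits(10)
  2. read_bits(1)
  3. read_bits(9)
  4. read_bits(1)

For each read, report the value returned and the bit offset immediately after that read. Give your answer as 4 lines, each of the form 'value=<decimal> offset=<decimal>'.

Read 1: bits[0:10] width=10 -> value=314 (bin 0100111010); offset now 10 = byte 1 bit 2; 14 bits remain
Read 2: bits[10:11] width=1 -> value=0 (bin 0); offset now 11 = byte 1 bit 3; 13 bits remain
Read 3: bits[11:20] width=9 -> value=145 (bin 010010001); offset now 20 = byte 2 bit 4; 4 bits remain
Read 4: bits[20:21] width=1 -> value=1 (bin 1); offset now 21 = byte 2 bit 5; 3 bits remain

Answer: value=314 offset=10
value=0 offset=11
value=145 offset=20
value=1 offset=21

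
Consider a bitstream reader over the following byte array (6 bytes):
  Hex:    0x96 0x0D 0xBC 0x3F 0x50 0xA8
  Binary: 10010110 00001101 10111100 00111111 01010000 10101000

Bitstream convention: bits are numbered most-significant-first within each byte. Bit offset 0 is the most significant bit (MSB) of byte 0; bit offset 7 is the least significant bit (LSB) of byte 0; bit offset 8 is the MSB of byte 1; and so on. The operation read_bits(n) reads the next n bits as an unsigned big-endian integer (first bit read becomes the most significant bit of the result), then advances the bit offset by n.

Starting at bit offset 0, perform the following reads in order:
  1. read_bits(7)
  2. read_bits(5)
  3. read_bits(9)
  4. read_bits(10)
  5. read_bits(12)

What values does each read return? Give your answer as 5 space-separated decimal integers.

Answer: 75 0 439 543 2693

Derivation:
Read 1: bits[0:7] width=7 -> value=75 (bin 1001011); offset now 7 = byte 0 bit 7; 41 bits remain
Read 2: bits[7:12] width=5 -> value=0 (bin 00000); offset now 12 = byte 1 bit 4; 36 bits remain
Read 3: bits[12:21] width=9 -> value=439 (bin 110110111); offset now 21 = byte 2 bit 5; 27 bits remain
Read 4: bits[21:31] width=10 -> value=543 (bin 1000011111); offset now 31 = byte 3 bit 7; 17 bits remain
Read 5: bits[31:43] width=12 -> value=2693 (bin 101010000101); offset now 43 = byte 5 bit 3; 5 bits remain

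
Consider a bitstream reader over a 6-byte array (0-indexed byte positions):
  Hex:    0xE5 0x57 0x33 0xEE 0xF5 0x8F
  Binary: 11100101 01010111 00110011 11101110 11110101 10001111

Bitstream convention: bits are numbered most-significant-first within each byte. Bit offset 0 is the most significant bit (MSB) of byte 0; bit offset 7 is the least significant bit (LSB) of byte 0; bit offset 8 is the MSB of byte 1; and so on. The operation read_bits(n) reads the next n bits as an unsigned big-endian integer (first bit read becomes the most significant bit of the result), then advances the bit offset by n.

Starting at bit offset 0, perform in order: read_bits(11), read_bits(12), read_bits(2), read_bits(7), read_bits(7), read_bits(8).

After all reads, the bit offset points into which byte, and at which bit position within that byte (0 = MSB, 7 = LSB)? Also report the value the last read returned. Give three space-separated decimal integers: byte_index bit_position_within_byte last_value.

Answer: 5 7 199

Derivation:
Read 1: bits[0:11] width=11 -> value=1834 (bin 11100101010); offset now 11 = byte 1 bit 3; 37 bits remain
Read 2: bits[11:23] width=12 -> value=2969 (bin 101110011001); offset now 23 = byte 2 bit 7; 25 bits remain
Read 3: bits[23:25] width=2 -> value=3 (bin 11); offset now 25 = byte 3 bit 1; 23 bits remain
Read 4: bits[25:32] width=7 -> value=110 (bin 1101110); offset now 32 = byte 4 bit 0; 16 bits remain
Read 5: bits[32:39] width=7 -> value=122 (bin 1111010); offset now 39 = byte 4 bit 7; 9 bits remain
Read 6: bits[39:47] width=8 -> value=199 (bin 11000111); offset now 47 = byte 5 bit 7; 1 bits remain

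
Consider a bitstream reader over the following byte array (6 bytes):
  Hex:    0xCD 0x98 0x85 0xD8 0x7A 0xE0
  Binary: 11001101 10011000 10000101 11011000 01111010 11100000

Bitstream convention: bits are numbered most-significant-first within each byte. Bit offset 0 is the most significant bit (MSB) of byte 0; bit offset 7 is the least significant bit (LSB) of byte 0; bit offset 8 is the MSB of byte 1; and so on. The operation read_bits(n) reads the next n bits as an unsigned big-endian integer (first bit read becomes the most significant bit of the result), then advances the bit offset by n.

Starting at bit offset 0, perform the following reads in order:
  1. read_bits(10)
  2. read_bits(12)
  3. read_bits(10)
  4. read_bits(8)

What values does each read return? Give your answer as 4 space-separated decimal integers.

Answer: 822 1569 472 122

Derivation:
Read 1: bits[0:10] width=10 -> value=822 (bin 1100110110); offset now 10 = byte 1 bit 2; 38 bits remain
Read 2: bits[10:22] width=12 -> value=1569 (bin 011000100001); offset now 22 = byte 2 bit 6; 26 bits remain
Read 3: bits[22:32] width=10 -> value=472 (bin 0111011000); offset now 32 = byte 4 bit 0; 16 bits remain
Read 4: bits[32:40] width=8 -> value=122 (bin 01111010); offset now 40 = byte 5 bit 0; 8 bits remain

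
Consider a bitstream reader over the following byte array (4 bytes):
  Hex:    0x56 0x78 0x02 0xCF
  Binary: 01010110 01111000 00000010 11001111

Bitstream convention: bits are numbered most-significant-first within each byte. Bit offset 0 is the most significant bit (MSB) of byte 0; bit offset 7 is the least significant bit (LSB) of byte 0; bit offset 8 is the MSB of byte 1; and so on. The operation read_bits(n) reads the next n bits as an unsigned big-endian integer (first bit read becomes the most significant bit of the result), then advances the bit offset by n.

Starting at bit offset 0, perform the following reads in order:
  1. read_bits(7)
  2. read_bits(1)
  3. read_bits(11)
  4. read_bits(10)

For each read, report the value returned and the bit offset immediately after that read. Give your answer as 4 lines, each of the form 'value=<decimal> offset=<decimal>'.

Read 1: bits[0:7] width=7 -> value=43 (bin 0101011); offset now 7 = byte 0 bit 7; 25 bits remain
Read 2: bits[7:8] width=1 -> value=0 (bin 0); offset now 8 = byte 1 bit 0; 24 bits remain
Read 3: bits[8:19] width=11 -> value=960 (bin 01111000000); offset now 19 = byte 2 bit 3; 13 bits remain
Read 4: bits[19:29] width=10 -> value=89 (bin 0001011001); offset now 29 = byte 3 bit 5; 3 bits remain

Answer: value=43 offset=7
value=0 offset=8
value=960 offset=19
value=89 offset=29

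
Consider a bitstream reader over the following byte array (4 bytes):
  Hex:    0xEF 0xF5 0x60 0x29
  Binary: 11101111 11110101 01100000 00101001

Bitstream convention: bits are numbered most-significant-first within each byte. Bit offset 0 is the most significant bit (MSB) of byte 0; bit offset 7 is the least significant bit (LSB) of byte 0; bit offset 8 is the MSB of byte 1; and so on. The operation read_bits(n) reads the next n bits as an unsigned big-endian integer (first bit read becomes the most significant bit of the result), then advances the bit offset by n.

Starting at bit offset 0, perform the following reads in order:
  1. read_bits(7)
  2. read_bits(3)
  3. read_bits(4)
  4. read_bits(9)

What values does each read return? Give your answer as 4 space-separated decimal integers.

Answer: 119 7 13 176

Derivation:
Read 1: bits[0:7] width=7 -> value=119 (bin 1110111); offset now 7 = byte 0 bit 7; 25 bits remain
Read 2: bits[7:10] width=3 -> value=7 (bin 111); offset now 10 = byte 1 bit 2; 22 bits remain
Read 3: bits[10:14] width=4 -> value=13 (bin 1101); offset now 14 = byte 1 bit 6; 18 bits remain
Read 4: bits[14:23] width=9 -> value=176 (bin 010110000); offset now 23 = byte 2 bit 7; 9 bits remain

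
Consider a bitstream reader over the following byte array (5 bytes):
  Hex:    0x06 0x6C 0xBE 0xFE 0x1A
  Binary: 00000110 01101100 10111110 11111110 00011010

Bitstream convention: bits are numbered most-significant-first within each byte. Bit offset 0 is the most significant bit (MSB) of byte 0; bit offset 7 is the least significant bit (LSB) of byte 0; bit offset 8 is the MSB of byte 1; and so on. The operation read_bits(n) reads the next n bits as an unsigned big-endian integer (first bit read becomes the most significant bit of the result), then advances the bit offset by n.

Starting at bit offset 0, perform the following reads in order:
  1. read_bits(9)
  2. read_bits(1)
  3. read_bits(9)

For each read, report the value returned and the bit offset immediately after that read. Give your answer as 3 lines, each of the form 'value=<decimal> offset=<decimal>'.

Answer: value=12 offset=9
value=1 offset=10
value=357 offset=19

Derivation:
Read 1: bits[0:9] width=9 -> value=12 (bin 000001100); offset now 9 = byte 1 bit 1; 31 bits remain
Read 2: bits[9:10] width=1 -> value=1 (bin 1); offset now 10 = byte 1 bit 2; 30 bits remain
Read 3: bits[10:19] width=9 -> value=357 (bin 101100101); offset now 19 = byte 2 bit 3; 21 bits remain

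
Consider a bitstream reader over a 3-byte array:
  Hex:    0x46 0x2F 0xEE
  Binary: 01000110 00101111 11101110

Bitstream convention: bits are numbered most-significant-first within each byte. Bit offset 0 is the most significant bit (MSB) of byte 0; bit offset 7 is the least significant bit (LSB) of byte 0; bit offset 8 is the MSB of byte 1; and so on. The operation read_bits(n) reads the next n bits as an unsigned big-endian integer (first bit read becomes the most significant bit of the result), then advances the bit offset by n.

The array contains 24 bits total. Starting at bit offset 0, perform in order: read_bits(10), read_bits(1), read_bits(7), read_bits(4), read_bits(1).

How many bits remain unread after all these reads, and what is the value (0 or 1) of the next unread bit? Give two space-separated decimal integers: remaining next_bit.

Answer: 1 0

Derivation:
Read 1: bits[0:10] width=10 -> value=280 (bin 0100011000); offset now 10 = byte 1 bit 2; 14 bits remain
Read 2: bits[10:11] width=1 -> value=1 (bin 1); offset now 11 = byte 1 bit 3; 13 bits remain
Read 3: bits[11:18] width=7 -> value=63 (bin 0111111); offset now 18 = byte 2 bit 2; 6 bits remain
Read 4: bits[18:22] width=4 -> value=11 (bin 1011); offset now 22 = byte 2 bit 6; 2 bits remain
Read 5: bits[22:23] width=1 -> value=1 (bin 1); offset now 23 = byte 2 bit 7; 1 bits remain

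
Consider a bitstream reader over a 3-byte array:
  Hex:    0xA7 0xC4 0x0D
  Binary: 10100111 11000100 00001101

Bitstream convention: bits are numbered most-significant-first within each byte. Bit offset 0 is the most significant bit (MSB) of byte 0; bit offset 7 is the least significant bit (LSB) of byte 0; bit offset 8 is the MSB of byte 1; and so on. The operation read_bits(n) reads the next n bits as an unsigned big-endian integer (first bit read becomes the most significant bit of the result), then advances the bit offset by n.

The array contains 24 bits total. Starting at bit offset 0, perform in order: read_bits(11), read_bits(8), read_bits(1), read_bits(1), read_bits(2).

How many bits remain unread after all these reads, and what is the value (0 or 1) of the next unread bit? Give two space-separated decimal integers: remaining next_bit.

Answer: 1 1

Derivation:
Read 1: bits[0:11] width=11 -> value=1342 (bin 10100111110); offset now 11 = byte 1 bit 3; 13 bits remain
Read 2: bits[11:19] width=8 -> value=32 (bin 00100000); offset now 19 = byte 2 bit 3; 5 bits remain
Read 3: bits[19:20] width=1 -> value=0 (bin 0); offset now 20 = byte 2 bit 4; 4 bits remain
Read 4: bits[20:21] width=1 -> value=1 (bin 1); offset now 21 = byte 2 bit 5; 3 bits remain
Read 5: bits[21:23] width=2 -> value=2 (bin 10); offset now 23 = byte 2 bit 7; 1 bits remain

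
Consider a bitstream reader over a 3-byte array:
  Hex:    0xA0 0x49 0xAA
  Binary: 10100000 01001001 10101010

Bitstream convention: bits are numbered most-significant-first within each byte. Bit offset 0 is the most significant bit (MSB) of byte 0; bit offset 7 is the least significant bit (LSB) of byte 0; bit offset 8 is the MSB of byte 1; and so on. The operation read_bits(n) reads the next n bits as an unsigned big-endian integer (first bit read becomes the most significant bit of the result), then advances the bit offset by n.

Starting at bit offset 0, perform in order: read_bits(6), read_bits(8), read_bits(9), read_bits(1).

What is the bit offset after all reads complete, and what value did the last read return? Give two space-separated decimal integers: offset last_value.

Answer: 24 0

Derivation:
Read 1: bits[0:6] width=6 -> value=40 (bin 101000); offset now 6 = byte 0 bit 6; 18 bits remain
Read 2: bits[6:14] width=8 -> value=18 (bin 00010010); offset now 14 = byte 1 bit 6; 10 bits remain
Read 3: bits[14:23] width=9 -> value=213 (bin 011010101); offset now 23 = byte 2 bit 7; 1 bits remain
Read 4: bits[23:24] width=1 -> value=0 (bin 0); offset now 24 = byte 3 bit 0; 0 bits remain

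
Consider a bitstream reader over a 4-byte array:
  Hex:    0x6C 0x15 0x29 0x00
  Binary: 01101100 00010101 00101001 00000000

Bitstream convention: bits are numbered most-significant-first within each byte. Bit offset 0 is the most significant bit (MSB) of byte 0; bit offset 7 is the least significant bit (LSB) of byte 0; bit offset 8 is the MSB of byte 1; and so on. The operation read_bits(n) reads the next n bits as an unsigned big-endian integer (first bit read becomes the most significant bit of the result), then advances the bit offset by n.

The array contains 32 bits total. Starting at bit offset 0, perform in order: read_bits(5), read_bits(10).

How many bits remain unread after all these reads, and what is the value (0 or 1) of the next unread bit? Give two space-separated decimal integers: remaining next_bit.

Answer: 17 1

Derivation:
Read 1: bits[0:5] width=5 -> value=13 (bin 01101); offset now 5 = byte 0 bit 5; 27 bits remain
Read 2: bits[5:15] width=10 -> value=522 (bin 1000001010); offset now 15 = byte 1 bit 7; 17 bits remain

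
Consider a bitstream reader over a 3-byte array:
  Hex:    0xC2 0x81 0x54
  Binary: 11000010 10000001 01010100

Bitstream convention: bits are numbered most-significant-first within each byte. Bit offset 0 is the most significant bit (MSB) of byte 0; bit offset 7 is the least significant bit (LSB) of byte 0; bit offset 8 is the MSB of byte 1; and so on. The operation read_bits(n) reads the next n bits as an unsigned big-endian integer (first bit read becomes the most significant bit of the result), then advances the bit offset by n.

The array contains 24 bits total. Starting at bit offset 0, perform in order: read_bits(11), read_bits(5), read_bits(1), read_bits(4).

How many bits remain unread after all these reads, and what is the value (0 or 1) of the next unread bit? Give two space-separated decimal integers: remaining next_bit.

Answer: 3 1

Derivation:
Read 1: bits[0:11] width=11 -> value=1556 (bin 11000010100); offset now 11 = byte 1 bit 3; 13 bits remain
Read 2: bits[11:16] width=5 -> value=1 (bin 00001); offset now 16 = byte 2 bit 0; 8 bits remain
Read 3: bits[16:17] width=1 -> value=0 (bin 0); offset now 17 = byte 2 bit 1; 7 bits remain
Read 4: bits[17:21] width=4 -> value=10 (bin 1010); offset now 21 = byte 2 bit 5; 3 bits remain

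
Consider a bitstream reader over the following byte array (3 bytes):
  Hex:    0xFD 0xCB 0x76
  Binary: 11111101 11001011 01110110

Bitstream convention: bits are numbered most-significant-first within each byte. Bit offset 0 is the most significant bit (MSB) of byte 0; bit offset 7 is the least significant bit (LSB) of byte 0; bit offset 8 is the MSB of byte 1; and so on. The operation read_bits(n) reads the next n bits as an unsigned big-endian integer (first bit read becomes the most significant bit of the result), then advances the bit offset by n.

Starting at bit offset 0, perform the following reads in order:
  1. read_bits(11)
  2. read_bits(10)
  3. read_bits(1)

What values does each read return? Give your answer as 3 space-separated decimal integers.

Read 1: bits[0:11] width=11 -> value=2030 (bin 11111101110); offset now 11 = byte 1 bit 3; 13 bits remain
Read 2: bits[11:21] width=10 -> value=366 (bin 0101101110); offset now 21 = byte 2 bit 5; 3 bits remain
Read 3: bits[21:22] width=1 -> value=1 (bin 1); offset now 22 = byte 2 bit 6; 2 bits remain

Answer: 2030 366 1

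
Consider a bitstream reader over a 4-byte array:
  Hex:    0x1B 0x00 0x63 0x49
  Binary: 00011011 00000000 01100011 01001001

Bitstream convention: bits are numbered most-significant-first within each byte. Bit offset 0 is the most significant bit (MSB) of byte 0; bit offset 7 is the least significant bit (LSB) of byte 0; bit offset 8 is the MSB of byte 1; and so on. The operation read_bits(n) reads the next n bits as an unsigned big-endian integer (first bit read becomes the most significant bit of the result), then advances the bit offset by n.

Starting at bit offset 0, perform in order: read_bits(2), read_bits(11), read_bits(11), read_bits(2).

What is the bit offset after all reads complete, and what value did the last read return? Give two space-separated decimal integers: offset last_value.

Read 1: bits[0:2] width=2 -> value=0 (bin 00); offset now 2 = byte 0 bit 2; 30 bits remain
Read 2: bits[2:13] width=11 -> value=864 (bin 01101100000); offset now 13 = byte 1 bit 5; 19 bits remain
Read 3: bits[13:24] width=11 -> value=99 (bin 00001100011); offset now 24 = byte 3 bit 0; 8 bits remain
Read 4: bits[24:26] width=2 -> value=1 (bin 01); offset now 26 = byte 3 bit 2; 6 bits remain

Answer: 26 1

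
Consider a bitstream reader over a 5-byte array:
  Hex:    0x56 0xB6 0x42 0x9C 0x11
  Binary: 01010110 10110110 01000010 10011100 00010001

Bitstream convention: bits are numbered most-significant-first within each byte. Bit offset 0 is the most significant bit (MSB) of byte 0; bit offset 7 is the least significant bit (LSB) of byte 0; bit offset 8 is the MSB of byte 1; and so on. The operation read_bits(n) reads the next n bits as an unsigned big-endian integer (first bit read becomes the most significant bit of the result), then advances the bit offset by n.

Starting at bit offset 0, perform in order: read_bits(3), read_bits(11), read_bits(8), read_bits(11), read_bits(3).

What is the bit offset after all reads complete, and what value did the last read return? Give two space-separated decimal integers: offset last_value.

Read 1: bits[0:3] width=3 -> value=2 (bin 010); offset now 3 = byte 0 bit 3; 37 bits remain
Read 2: bits[3:14] width=11 -> value=1453 (bin 10110101101); offset now 14 = byte 1 bit 6; 26 bits remain
Read 3: bits[14:22] width=8 -> value=144 (bin 10010000); offset now 22 = byte 2 bit 6; 18 bits remain
Read 4: bits[22:33] width=11 -> value=1336 (bin 10100111000); offset now 33 = byte 4 bit 1; 7 bits remain
Read 5: bits[33:36] width=3 -> value=1 (bin 001); offset now 36 = byte 4 bit 4; 4 bits remain

Answer: 36 1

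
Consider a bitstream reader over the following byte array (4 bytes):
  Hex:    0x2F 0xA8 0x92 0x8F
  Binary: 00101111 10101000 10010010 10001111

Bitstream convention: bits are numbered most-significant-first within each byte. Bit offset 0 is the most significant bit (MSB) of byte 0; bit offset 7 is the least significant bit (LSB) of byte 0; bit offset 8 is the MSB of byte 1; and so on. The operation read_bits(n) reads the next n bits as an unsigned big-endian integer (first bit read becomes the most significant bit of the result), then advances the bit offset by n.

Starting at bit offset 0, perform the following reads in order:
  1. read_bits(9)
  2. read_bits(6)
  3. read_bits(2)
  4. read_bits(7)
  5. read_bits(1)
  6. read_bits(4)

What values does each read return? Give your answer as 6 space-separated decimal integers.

Answer: 95 20 1 18 1 1

Derivation:
Read 1: bits[0:9] width=9 -> value=95 (bin 001011111); offset now 9 = byte 1 bit 1; 23 bits remain
Read 2: bits[9:15] width=6 -> value=20 (bin 010100); offset now 15 = byte 1 bit 7; 17 bits remain
Read 3: bits[15:17] width=2 -> value=1 (bin 01); offset now 17 = byte 2 bit 1; 15 bits remain
Read 4: bits[17:24] width=7 -> value=18 (bin 0010010); offset now 24 = byte 3 bit 0; 8 bits remain
Read 5: bits[24:25] width=1 -> value=1 (bin 1); offset now 25 = byte 3 bit 1; 7 bits remain
Read 6: bits[25:29] width=4 -> value=1 (bin 0001); offset now 29 = byte 3 bit 5; 3 bits remain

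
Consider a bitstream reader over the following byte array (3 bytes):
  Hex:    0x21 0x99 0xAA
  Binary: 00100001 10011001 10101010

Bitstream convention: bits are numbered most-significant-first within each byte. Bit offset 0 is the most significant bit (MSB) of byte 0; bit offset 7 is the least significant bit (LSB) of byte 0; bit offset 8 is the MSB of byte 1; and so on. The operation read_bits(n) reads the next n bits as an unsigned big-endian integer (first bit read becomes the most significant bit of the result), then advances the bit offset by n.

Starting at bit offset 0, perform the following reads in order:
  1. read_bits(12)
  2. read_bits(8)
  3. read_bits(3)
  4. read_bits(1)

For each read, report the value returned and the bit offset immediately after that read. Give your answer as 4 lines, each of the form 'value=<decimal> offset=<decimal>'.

Read 1: bits[0:12] width=12 -> value=537 (bin 001000011001); offset now 12 = byte 1 bit 4; 12 bits remain
Read 2: bits[12:20] width=8 -> value=154 (bin 10011010); offset now 20 = byte 2 bit 4; 4 bits remain
Read 3: bits[20:23] width=3 -> value=5 (bin 101); offset now 23 = byte 2 bit 7; 1 bits remain
Read 4: bits[23:24] width=1 -> value=0 (bin 0); offset now 24 = byte 3 bit 0; 0 bits remain

Answer: value=537 offset=12
value=154 offset=20
value=5 offset=23
value=0 offset=24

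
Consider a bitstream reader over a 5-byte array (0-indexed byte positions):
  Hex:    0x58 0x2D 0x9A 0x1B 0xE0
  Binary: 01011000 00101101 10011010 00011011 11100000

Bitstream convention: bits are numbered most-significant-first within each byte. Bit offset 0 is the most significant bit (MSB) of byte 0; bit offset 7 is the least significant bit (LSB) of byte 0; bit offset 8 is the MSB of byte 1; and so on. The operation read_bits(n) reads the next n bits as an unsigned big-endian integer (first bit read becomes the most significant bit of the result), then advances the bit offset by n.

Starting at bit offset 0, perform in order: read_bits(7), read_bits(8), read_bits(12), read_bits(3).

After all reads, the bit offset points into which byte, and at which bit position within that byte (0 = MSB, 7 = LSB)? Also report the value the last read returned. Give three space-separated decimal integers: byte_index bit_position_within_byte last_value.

Read 1: bits[0:7] width=7 -> value=44 (bin 0101100); offset now 7 = byte 0 bit 7; 33 bits remain
Read 2: bits[7:15] width=8 -> value=22 (bin 00010110); offset now 15 = byte 1 bit 7; 25 bits remain
Read 3: bits[15:27] width=12 -> value=3280 (bin 110011010000); offset now 27 = byte 3 bit 3; 13 bits remain
Read 4: bits[27:30] width=3 -> value=6 (bin 110); offset now 30 = byte 3 bit 6; 10 bits remain

Answer: 3 6 6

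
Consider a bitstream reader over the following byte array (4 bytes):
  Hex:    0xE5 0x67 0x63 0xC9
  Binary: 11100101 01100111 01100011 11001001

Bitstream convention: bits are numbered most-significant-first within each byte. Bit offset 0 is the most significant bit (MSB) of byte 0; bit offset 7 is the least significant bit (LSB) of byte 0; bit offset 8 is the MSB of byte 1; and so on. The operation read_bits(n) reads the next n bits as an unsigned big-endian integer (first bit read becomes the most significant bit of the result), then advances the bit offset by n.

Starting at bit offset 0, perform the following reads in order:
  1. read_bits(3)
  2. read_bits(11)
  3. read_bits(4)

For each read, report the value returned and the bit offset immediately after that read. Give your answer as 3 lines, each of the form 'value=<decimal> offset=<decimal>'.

Answer: value=7 offset=3
value=345 offset=14
value=13 offset=18

Derivation:
Read 1: bits[0:3] width=3 -> value=7 (bin 111); offset now 3 = byte 0 bit 3; 29 bits remain
Read 2: bits[3:14] width=11 -> value=345 (bin 00101011001); offset now 14 = byte 1 bit 6; 18 bits remain
Read 3: bits[14:18] width=4 -> value=13 (bin 1101); offset now 18 = byte 2 bit 2; 14 bits remain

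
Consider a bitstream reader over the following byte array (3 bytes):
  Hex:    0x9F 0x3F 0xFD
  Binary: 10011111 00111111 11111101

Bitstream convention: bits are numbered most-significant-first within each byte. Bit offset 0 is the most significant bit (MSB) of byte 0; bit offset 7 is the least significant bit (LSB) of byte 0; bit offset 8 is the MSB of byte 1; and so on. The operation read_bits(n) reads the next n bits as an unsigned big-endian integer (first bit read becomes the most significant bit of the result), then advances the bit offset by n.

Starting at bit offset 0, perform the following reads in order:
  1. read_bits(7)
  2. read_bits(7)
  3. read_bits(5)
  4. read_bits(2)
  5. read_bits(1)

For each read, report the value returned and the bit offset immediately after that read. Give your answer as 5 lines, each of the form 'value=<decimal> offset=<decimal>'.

Read 1: bits[0:7] width=7 -> value=79 (bin 1001111); offset now 7 = byte 0 bit 7; 17 bits remain
Read 2: bits[7:14] width=7 -> value=79 (bin 1001111); offset now 14 = byte 1 bit 6; 10 bits remain
Read 3: bits[14:19] width=5 -> value=31 (bin 11111); offset now 19 = byte 2 bit 3; 5 bits remain
Read 4: bits[19:21] width=2 -> value=3 (bin 11); offset now 21 = byte 2 bit 5; 3 bits remain
Read 5: bits[21:22] width=1 -> value=1 (bin 1); offset now 22 = byte 2 bit 6; 2 bits remain

Answer: value=79 offset=7
value=79 offset=14
value=31 offset=19
value=3 offset=21
value=1 offset=22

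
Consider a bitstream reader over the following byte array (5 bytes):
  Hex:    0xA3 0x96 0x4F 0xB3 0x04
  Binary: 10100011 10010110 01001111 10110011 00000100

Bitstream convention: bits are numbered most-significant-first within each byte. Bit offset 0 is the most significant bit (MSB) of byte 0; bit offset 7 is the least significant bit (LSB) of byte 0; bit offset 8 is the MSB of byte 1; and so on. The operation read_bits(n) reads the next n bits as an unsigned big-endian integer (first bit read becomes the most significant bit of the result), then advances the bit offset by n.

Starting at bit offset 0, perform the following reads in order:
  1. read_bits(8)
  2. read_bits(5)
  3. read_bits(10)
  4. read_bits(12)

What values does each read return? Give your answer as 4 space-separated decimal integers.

Answer: 163 18 807 3480

Derivation:
Read 1: bits[0:8] width=8 -> value=163 (bin 10100011); offset now 8 = byte 1 bit 0; 32 bits remain
Read 2: bits[8:13] width=5 -> value=18 (bin 10010); offset now 13 = byte 1 bit 5; 27 bits remain
Read 3: bits[13:23] width=10 -> value=807 (bin 1100100111); offset now 23 = byte 2 bit 7; 17 bits remain
Read 4: bits[23:35] width=12 -> value=3480 (bin 110110011000); offset now 35 = byte 4 bit 3; 5 bits remain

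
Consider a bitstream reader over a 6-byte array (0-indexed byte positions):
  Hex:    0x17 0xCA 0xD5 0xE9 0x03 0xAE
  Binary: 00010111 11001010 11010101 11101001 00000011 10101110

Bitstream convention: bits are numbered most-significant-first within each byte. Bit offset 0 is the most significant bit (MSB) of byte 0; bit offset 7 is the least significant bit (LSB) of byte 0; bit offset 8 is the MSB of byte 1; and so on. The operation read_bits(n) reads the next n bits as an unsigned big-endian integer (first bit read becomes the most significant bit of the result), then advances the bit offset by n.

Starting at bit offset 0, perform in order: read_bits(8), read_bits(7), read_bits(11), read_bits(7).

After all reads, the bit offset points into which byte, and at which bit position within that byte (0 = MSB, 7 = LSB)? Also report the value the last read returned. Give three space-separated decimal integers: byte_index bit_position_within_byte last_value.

Answer: 4 1 82

Derivation:
Read 1: bits[0:8] width=8 -> value=23 (bin 00010111); offset now 8 = byte 1 bit 0; 40 bits remain
Read 2: bits[8:15] width=7 -> value=101 (bin 1100101); offset now 15 = byte 1 bit 7; 33 bits remain
Read 3: bits[15:26] width=11 -> value=855 (bin 01101010111); offset now 26 = byte 3 bit 2; 22 bits remain
Read 4: bits[26:33] width=7 -> value=82 (bin 1010010); offset now 33 = byte 4 bit 1; 15 bits remain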